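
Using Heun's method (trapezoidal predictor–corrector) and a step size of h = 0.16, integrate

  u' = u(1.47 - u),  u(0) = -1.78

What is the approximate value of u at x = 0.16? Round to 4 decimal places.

-3.1466

Heun: k1 = f(x_n, u_n); k2 = f(x_n + h, u_n + h·k1); u_{n+1} = u_n + (h/2)·(k1 + k2).
x=0.000000, u=-1.780000:
  k1 = f(0.000000, -1.780000) = -5.785000
  k2 = f(0.160000, -2.705600) = -11.297503
  u ← -1.780000 + (0.16/2)·(-5.785000 + (-11.297503)) = -3.146600
u(0.16) ≈ -3.1466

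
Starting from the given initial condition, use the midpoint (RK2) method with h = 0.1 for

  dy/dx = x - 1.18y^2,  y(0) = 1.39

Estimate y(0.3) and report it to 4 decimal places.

Midpoint: k1 = f(x_n, y_n); k2 = f(x_n + h/2, y_n + (h/2)·k1); y_{n+1} = y_n + h·k2.
x=0.000000, y=1.390000:
  k1 = f(0.000000, 1.390000) = -2.279878
  k2 = f(0.050000, 1.276006) = -1.871266
  y ← 1.390000 + 0.1·(-1.871266) = 1.202873
x=0.100000, y=1.202873:
  k1 = f(0.100000, 1.202873) = -1.607347
  k2 = f(0.150000, 1.122506) = -1.336823
  y ← 1.202873 + 0.1·(-1.336823) = 1.069191
x=0.200000, y=1.069191:
  k1 = f(0.200000, 1.069191) = -1.148940
  k2 = f(0.250000, 1.011744) = -0.957879
  y ← 1.069191 + 0.1·(-0.957879) = 0.973403
y(0.3) ≈ 0.9734

0.9734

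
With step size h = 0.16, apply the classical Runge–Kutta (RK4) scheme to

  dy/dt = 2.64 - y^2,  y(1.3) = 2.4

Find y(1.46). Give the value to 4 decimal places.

2.0456

RK4: k1 = f(t_n, y_n); k2 = f(t_n + h/2, y_n + (h/2)·k1); k3 = f(t_n + h/2, y_n + (h/2)·k2); k4 = f(t_n + h, y_n + h·k3); y_{n+1} = y_n + (h/6)·(k1 + 2k2 + 2k3 + k4).
t=1.300000, y=2.400000:
  k1 = f(1.300000, 2.400000) = -3.120000
  k2 = f(1.380000, 2.150400) = -1.984220
  k3 = f(1.380000, 2.241262) = -2.383257
  k4 = f(1.460000, 2.018679) = -1.435064
  y ← 2.400000 + (0.16/6)·(k1 + 2k2 + 2k3 + k4) = 2.045599
y(1.46) ≈ 2.0456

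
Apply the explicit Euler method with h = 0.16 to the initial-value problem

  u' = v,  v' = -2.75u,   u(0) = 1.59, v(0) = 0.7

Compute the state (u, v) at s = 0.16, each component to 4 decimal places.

Euler on (u,v): u_{n+1} = u_n + h·u', v_{n+1} = v_n + h·v'.
0.000000: (1.590000, 0.700000); f=(0.700000, -4.372500) → (1.702000, 0.000400)
(u(0.16), v(0.16)) ≈ (1.7020, 0.0004)

1.7020, 0.0004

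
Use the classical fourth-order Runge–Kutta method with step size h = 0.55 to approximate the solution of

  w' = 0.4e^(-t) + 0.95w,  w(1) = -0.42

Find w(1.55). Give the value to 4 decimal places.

RK4: k1 = f(t_n, w_n); k2 = f(t_n + h/2, w_n + (h/2)·k1); k3 = f(t_n + h/2, w_n + (h/2)·k2); k4 = f(t_n + h, w_n + h·k3); w_{n+1} = w_n + (h/6)·(k1 + 2k2 + 2k3 + k4).
t=1.000000, w=-0.420000:
  k1 = f(1.000000, -0.420000) = -0.251848
  k2 = f(1.275000, -0.489258) = -0.353023
  k3 = f(1.275000, -0.517081) = -0.379455
  k4 = f(1.550000, -0.628700) = -0.512366
  w ← -0.420000 + (0.55/6)·(k1 + 2k2 + 2k3 + k4) = -0.624341
w(1.55) ≈ -0.6243

-0.6243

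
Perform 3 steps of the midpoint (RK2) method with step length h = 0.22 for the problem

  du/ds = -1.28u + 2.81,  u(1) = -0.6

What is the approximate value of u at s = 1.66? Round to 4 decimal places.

0.9777

Midpoint: k1 = f(s_n, u_n); k2 = f(s_n + h/2, u_n + (h/2)·k1); u_{n+1} = u_n + h·k2.
s=1.000000, u=-0.600000:
  k1 = f(1.000000, -0.600000) = 3.578000
  k2 = f(1.110000, -0.206420) = 3.074218
  u ← -0.600000 + 0.22·3.074218 = 0.076328
s=1.220000, u=0.076328:
  k1 = f(1.220000, 0.076328) = 2.712300
  k2 = f(1.330000, 0.374681) = 2.330408
  u ← 0.076328 + 0.22·2.330408 = 0.589018
s=1.440000, u=0.589018:
  k1 = f(1.440000, 0.589018) = 2.056057
  k2 = f(1.550000, 0.815184) = 1.766564
  u ← 0.589018 + 0.22·1.766564 = 0.977662
u(1.66) ≈ 0.9777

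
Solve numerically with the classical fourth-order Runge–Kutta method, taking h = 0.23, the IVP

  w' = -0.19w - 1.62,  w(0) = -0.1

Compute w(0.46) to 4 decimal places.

RK4: k1 = f(t_n, w_n); k2 = f(t_n + h/2, w_n + (h/2)·k1); k3 = f(t_n + h/2, w_n + (h/2)·k2); k4 = f(t_n + h, w_n + h·k3); w_{n+1} = w_n + (h/6)·(k1 + 2k2 + 2k3 + k4).
t=0.000000, w=-0.100000:
  k1 = f(0.000000, -0.100000) = -1.601000
  k2 = f(0.115000, -0.284115) = -1.566018
  k3 = f(0.115000, -0.280092) = -1.566783
  k4 = f(0.230000, -0.460360) = -1.532532
  w ← -0.100000 + (0.23/6)·(k1 + 2k2 + 2k3 + k4) = -0.460300
t=0.230000, w=-0.460300:
  k1 = f(0.230000, -0.460300) = -1.532543
  k2 = f(0.345000, -0.636543) = -1.499057
  k3 = f(0.345000, -0.632692) = -1.499789
  k4 = f(0.460000, -0.805251) = -1.467002
  w ← -0.460300 + (0.23/6)·(k1 + 2k2 + 2k3 + k4) = -0.805194
w(0.46) ≈ -0.8052

-0.8052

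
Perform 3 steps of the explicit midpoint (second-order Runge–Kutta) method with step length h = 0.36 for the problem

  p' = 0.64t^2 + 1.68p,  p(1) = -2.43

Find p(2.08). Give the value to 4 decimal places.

-10.3900

Midpoint: k1 = f(t_n, p_n); k2 = f(t_n + h/2, p_n + (h/2)·k1); p_{n+1} = p_n + h·k2.
t=1.000000, p=-2.430000:
  k1 = f(1.000000, -2.430000) = -3.442400
  k2 = f(1.180000, -3.049632) = -4.232246
  p ← -2.430000 + 0.36·(-4.232246) = -3.953608
t=1.360000, p=-3.953608:
  k1 = f(1.360000, -3.953608) = -5.458318
  k2 = f(1.540000, -4.936106) = -6.774834
  p ← -3.953608 + 0.36·(-6.774834) = -6.392549
t=1.720000, p=-6.392549:
  k1 = f(1.720000, -6.392549) = -8.846106
  k2 = f(1.900000, -7.984848) = -11.104144
  p ← -6.392549 + 0.36·(-11.104144) = -10.390040
p(2.08) ≈ -10.3900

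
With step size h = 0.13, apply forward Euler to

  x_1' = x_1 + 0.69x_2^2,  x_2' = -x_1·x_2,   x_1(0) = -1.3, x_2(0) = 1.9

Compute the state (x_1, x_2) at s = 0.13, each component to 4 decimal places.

-1.1452, 2.2211

Euler on (x_1,x_2): x_1_{n+1} = x_1_n + h·x_1', x_2_{n+1} = x_2_n + h·x_2'.
0.000000: (-1.300000, 1.900000); f=(1.190900, 2.470000) → (-1.145183, 2.221100)
(x_1(0.13), x_2(0.13)) ≈ (-1.1452, 2.2211)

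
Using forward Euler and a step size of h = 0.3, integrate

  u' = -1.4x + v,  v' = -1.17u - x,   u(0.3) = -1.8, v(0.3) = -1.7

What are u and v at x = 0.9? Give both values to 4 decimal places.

Euler on (u,v): u_{n+1} = u_n + h·u', v_{n+1} = v_n + h·v'.
0.300000: (-1.800000, -1.700000); f=(-2.120000, 1.806000) → (-2.436000, -1.158200)
0.600000: (-2.436000, -1.158200); f=(-1.998200, 2.250120) → (-3.035460, -0.483164)
(u(0.9), v(0.9)) ≈ (-3.0355, -0.4832)

-3.0355, -0.4832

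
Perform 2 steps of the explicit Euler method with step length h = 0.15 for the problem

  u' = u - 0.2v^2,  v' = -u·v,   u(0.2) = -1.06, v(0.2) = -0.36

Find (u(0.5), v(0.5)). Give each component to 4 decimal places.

-1.4115, -0.4938

Euler on (u,v): u_{n+1} = u_n + h·u', v_{n+1} = v_n + h·v'.
0.200000: (-1.060000, -0.360000); f=(-1.085920, -0.381600) → (-1.222888, -0.417240)
0.350000: (-1.222888, -0.417240); f=(-1.257706, -0.510238) → (-1.411544, -0.493776)
(u(0.5), v(0.5)) ≈ (-1.4115, -0.4938)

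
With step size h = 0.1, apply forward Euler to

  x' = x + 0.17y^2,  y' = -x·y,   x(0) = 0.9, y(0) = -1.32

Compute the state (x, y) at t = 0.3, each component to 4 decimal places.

1.2805, -0.9551

Euler on (x,y): x_{n+1} = x_n + h·x', y_{n+1} = y_n + h·y'.
0.000000: (0.900000, -1.320000); f=(1.196208, 1.188000) → (1.019621, -1.201200)
0.100000: (1.019621, -1.201200); f=(1.264911, 1.224769) → (1.146112, -1.078723)
0.200000: (1.146112, -1.078723); f=(1.343931, 1.236337) → (1.280505, -0.955089)
(x(0.3), y(0.3)) ≈ (1.2805, -0.9551)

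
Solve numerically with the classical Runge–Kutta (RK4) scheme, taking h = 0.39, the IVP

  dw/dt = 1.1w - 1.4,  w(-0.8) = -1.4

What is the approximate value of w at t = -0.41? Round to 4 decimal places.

-2.8315

RK4: k1 = f(t_n, w_n); k2 = f(t_n + h/2, w_n + (h/2)·k1); k3 = f(t_n + h/2, w_n + (h/2)·k2); k4 = f(t_n + h, w_n + h·k3); w_{n+1} = w_n + (h/6)·(k1 + 2k2 + 2k3 + k4).
t=-0.800000, w=-1.400000:
  k1 = f(-0.800000, -1.400000) = -2.940000
  k2 = f(-0.605000, -1.973300) = -3.570630
  k3 = f(-0.605000, -2.096273) = -3.705900
  k4 = f(-0.410000, -2.845301) = -4.529831
  w ← -1.400000 + (0.39/6)·(k1 + 2k2 + 2k3 + k4) = -2.831488
w(-0.41) ≈ -2.8315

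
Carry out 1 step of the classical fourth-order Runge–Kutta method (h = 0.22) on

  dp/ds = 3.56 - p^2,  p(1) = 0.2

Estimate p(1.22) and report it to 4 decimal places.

0.9032

RK4: k1 = f(s_n, p_n); k2 = f(s_n + h/2, p_n + (h/2)·k1); k3 = f(s_n + h/2, p_n + (h/2)·k2); k4 = f(s_n + h, p_n + h·k3); p_{n+1} = p_n + (h/6)·(k1 + 2k2 + 2k3 + k4).
s=1.000000, p=0.200000:
  k1 = f(1.000000, 0.200000) = 3.520000
  k2 = f(1.110000, 0.587200) = 3.215196
  k3 = f(1.110000, 0.553672) = 3.253448
  k4 = f(1.220000, 0.915759) = 2.721386
  p ← 0.200000 + (0.22/6)·(k1 + 2k2 + 2k3 + k4) = 0.903218
p(1.22) ≈ 0.9032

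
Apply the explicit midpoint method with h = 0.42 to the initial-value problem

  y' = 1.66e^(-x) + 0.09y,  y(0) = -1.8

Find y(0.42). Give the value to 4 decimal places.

Midpoint: k1 = f(x_n, y_n); k2 = f(x_n + h/2, y_n + (h/2)·k1); y_{n+1} = y_n + h·k2.
x=0.000000, y=-1.800000:
  k1 = f(0.000000, -1.800000) = 1.498000
  k2 = f(0.210000, -1.485420) = 1.211882
  y ← -1.800000 + 0.42·1.211882 = -1.291010
y(0.42) ≈ -1.2910

-1.2910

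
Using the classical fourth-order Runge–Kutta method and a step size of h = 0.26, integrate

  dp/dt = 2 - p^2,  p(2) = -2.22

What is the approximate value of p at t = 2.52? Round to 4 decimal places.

-24.9020

RK4: k1 = f(t_n, p_n); k2 = f(t_n + h/2, p_n + (h/2)·k1); k3 = f(t_n + h/2, p_n + (h/2)·k2); k4 = f(t_n + h, p_n + h·k3); p_{n+1} = p_n + (h/6)·(k1 + 2k2 + 2k3 + k4).
t=2.000000, p=-2.220000:
  k1 = f(2.000000, -2.220000) = -2.928400
  k2 = f(2.130000, -2.600692) = -4.763599
  k3 = f(2.130000, -2.839268) = -6.061442
  k4 = f(2.260000, -3.795975) = -12.409425
  p ← -2.220000 + (0.26/6)·(k1 + 2k2 + 2k3 + k4) = -3.822809
t=2.260000, p=-3.822809:
  k1 = f(2.260000, -3.822809) = -12.613871
  k2 = f(2.390000, -5.462613) = -27.840136
  k3 = f(2.390000, -7.442027) = -53.383765
  k4 = f(2.520000, -17.702588) = -311.381632
  p ← -3.822809 + (0.26/6)·(k1 + 2k2 + 2k3 + k4) = -24.902019
p(2.52) ≈ -24.9020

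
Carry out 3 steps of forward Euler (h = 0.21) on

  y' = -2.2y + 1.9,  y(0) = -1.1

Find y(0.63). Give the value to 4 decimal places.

0.5579

Euler: y_{n+1} = y_n + h·f(t_n, y_n).
t=0.000000, y=-1.100000: f=4.320000 → y ← -1.100000 + 0.21·4.320000 = -0.192800
t=0.210000, y=-0.192800: f=2.324160 → y ← -0.192800 + 0.21·2.324160 = 0.295274
t=0.420000, y=0.295274: f=1.250398 → y ← 0.295274 + 0.21·1.250398 = 0.557857
y(0.63) ≈ 0.5579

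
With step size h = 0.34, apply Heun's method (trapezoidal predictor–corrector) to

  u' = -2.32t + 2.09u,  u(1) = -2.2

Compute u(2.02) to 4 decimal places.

-26.2852

Heun: k1 = f(t_n, u_n); k2 = f(t_n + h, u_n + h·k1); u_{n+1} = u_n + (h/2)·(k1 + k2).
t=1.000000, u=-2.200000:
  k1 = f(1.000000, -2.200000) = -6.918000
  k2 = f(1.340000, -4.552120) = -12.622731
  u ← -2.200000 + (0.34/2)·(-6.918000 + (-12.622731)) = -5.521924
t=1.340000, u=-5.521924:
  k1 = f(1.340000, -5.521924) = -14.649622
  k2 = f(1.680000, -10.502796) = -25.848443
  u ← -5.521924 + (0.34/2)·(-14.649622 + (-25.848443)) = -12.406595
t=1.680000, u=-12.406595:
  k1 = f(1.680000, -12.406595) = -29.827384
  k2 = f(2.020000, -22.547906) = -51.811523
  u ← -12.406595 + (0.34/2)·(-29.827384 + (-51.811523)) = -26.285209
u(2.02) ≈ -26.2852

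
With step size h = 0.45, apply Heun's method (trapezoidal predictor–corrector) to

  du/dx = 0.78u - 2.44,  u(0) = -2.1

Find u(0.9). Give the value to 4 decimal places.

-7.3044

Heun: k1 = f(x_n, u_n); k2 = f(x_n + h, u_n + h·k1); u_{n+1} = u_n + (h/2)·(k1 + k2).
x=0.000000, u=-2.100000:
  k1 = f(0.000000, -2.100000) = -4.078000
  k2 = f(0.450000, -3.935100) = -5.509378
  u ← -2.100000 + (0.45/2)·(-4.078000 + (-5.509378)) = -4.257160
x=0.450000, u=-4.257160:
  k1 = f(0.450000, -4.257160) = -5.760585
  k2 = f(0.900000, -6.849423) = -7.782550
  u ← -4.257160 + (0.45/2)·(-5.760585 + (-7.782550)) = -7.304365
u(0.9) ≈ -7.3044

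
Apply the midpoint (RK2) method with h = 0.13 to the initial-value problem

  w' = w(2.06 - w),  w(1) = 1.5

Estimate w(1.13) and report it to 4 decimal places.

1.6021

Midpoint: k1 = f(x_n, w_n); k2 = f(x_n + h/2, w_n + (h/2)·k1); w_{n+1} = w_n + h·k2.
x=1.000000, w=1.500000:
  k1 = f(1.000000, 1.500000) = 0.840000
  k2 = f(1.065000, 1.554600) = 0.785695
  w ← 1.500000 + 0.13·0.785695 = 1.602140
w(1.13) ≈ 1.6021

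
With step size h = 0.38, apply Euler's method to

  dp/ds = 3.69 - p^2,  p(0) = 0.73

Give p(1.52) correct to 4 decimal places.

1.9201

Euler: p_{n+1} = p_n + h·f(s_n, p_n).
s=0.000000, p=0.730000: f=3.157100 → p ← 0.730000 + 0.38·3.157100 = 1.929698
s=0.380000, p=1.929698: f=-0.033734 → p ← 1.929698 + 0.38·(-0.033734) = 1.916879
s=0.760000, p=1.916879: f=0.015575 → p ← 1.916879 + 0.38·0.015575 = 1.922797
s=1.140000, p=1.922797: f=-0.007150 → p ← 1.922797 + 0.38·(-0.007150) = 1.920080
p(1.52) ≈ 1.9201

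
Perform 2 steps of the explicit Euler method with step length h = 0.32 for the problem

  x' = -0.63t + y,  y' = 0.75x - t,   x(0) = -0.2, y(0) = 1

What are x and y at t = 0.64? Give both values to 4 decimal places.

Euler on (x,y): x_{n+1} = x_n + h·x', y_{n+1} = y_n + h·y'.
0.000000: (-0.200000, 1.000000); f=(1.000000, -0.150000) → (0.120000, 0.952000)
0.320000: (0.120000, 0.952000); f=(0.750400, -0.230000) → (0.360128, 0.878400)
(x(0.64), y(0.64)) ≈ (0.3601, 0.8784)

0.3601, 0.8784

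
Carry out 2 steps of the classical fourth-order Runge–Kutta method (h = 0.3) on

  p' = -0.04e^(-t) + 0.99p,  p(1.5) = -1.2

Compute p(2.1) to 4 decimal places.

RK4: k1 = f(t_n, p_n); k2 = f(t_n + h/2, p_n + (h/2)·k1); k3 = f(t_n + h/2, p_n + (h/2)·k2); k4 = f(t_n + h, p_n + h·k3); p_{n+1} = p_n + (h/6)·(k1 + 2k2 + 2k3 + k4).
t=1.500000, p=-1.200000:
  k1 = f(1.500000, -1.200000) = -1.196925
  k2 = f(1.650000, -1.379539) = -1.373425
  k3 = f(1.650000, -1.406014) = -1.399636
  k4 = f(1.800000, -1.619891) = -1.610304
  p ← -1.200000 + (0.3/6)·(k1 + 2k2 + 2k3 + k4) = -1.617668
t=1.800000, p=-1.617668:
  k1 = f(1.800000, -1.617668) = -1.608103
  k2 = f(1.950000, -1.858883) = -1.845985
  k3 = f(1.950000, -1.894565) = -1.881311
  k4 = f(2.100000, -2.182061) = -2.165138
  p ← -1.617668 + (0.3/6)·(k1 + 2k2 + 2k3 + k4) = -2.179059
p(2.1) ≈ -2.1791

-2.1791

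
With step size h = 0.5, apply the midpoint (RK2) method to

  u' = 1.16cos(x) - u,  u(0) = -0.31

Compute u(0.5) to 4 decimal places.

Midpoint: k1 = f(x_n, u_n); k2 = f(x_n + h/2, u_n + (h/2)·k1); u_{n+1} = u_n + h·k2.
x=0.000000, u=-0.310000:
  k1 = f(0.000000, -0.310000) = 1.470000
  k2 = f(0.250000, 0.057500) = 1.066438
  u ← -0.310000 + 0.5·1.066438 = 0.223219
u(0.5) ≈ 0.2232

0.2232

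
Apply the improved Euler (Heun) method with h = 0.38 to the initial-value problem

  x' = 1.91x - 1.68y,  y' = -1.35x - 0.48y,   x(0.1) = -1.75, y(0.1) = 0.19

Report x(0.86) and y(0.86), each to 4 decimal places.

Heun on (x,y): k1 = f(t_n, state_n); k2 = f(t_n + h, state_n + h·k1); state_{n+1} = state_n + (h/2)·(k1 + k2).
0.100000: (-1.750000, 0.190000)
  k1 = (-3.661700, 2.271300)
  predictor → (-3.141446, 1.053094)
  k2 = (-7.769360, 3.735467)
  → (-3.921901, 1.331286)
0.480000: (-3.921901, 1.331286)
  k1 = (-9.727392, 4.655550)
  predictor → (-7.618310, 3.100395)
  k2 = (-19.759635, 8.796529)
  → (-9.524436, 3.887181)
(x(0.86), y(0.86)) ≈ (-9.5244, 3.8872)

-9.5244, 3.8872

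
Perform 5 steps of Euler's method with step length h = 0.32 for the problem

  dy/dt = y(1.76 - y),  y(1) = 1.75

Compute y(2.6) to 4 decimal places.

1.7598

Euler: y_{n+1} = y_n + h·f(t_n, y_n).
t=1.000000, y=1.750000: f=0.017500 → y ← 1.750000 + 0.32·0.017500 = 1.755600
t=1.320000, y=1.755600: f=0.007725 → y ← 1.755600 + 0.32·0.007725 = 1.758072
t=1.640000, y=1.758072: f=0.003390 → y ← 1.758072 + 0.32·0.003390 = 1.759157
t=1.960000, y=1.759157: f=0.001484 → y ← 1.759157 + 0.32·0.001484 = 1.759631
t=2.280000, y=1.759631: f=0.000649 → y ← 1.759631 + 0.32·0.000649 = 1.759839
y(2.6) ≈ 1.7598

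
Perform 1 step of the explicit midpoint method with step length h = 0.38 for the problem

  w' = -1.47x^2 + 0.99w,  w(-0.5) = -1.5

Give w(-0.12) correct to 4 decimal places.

Midpoint: k1 = f(x_n, w_n); k2 = f(x_n + h/2, w_n + (h/2)·k1); w_{n+1} = w_n + h·k2.
x=-0.500000, w=-1.500000:
  k1 = f(-0.500000, -1.500000) = -1.852500
  k2 = f(-0.310000, -1.851975) = -1.974722
  w ← -1.500000 + 0.38·(-1.974722) = -2.250394
w(-0.12) ≈ -2.2504

-2.2504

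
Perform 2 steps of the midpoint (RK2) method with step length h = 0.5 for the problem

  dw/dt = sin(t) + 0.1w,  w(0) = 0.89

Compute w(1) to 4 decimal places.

1.4604

Midpoint: k1 = f(t_n, w_n); k2 = f(t_n + h/2, w_n + (h/2)·k1); w_{n+1} = w_n + h·k2.
t=0.000000, w=0.890000:
  k1 = f(0.000000, 0.890000) = 0.089000
  k2 = f(0.250000, 0.912250) = 0.338629
  w ← 0.890000 + 0.5·0.338629 = 1.059314
t=0.500000, w=1.059314:
  k1 = f(0.500000, 1.059314) = 0.585357
  k2 = f(0.750000, 1.205654) = 0.802204
  w ← 1.059314 + 0.5·0.802204 = 1.460417
w(1) ≈ 1.4604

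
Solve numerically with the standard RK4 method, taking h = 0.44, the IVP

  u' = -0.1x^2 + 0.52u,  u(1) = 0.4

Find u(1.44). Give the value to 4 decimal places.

RK4: k1 = f(x_n, u_n); k2 = f(x_n + h/2, u_n + (h/2)·k1); k3 = f(x_n + h/2, u_n + (h/2)·k2); k4 = f(x_n + h, u_n + h·k3); u_{n+1} = u_n + (h/6)·(k1 + 2k2 + 2k3 + k4).
x=1.000000, u=0.400000:
  k1 = f(1.000000, 0.400000) = 0.108000
  k2 = f(1.220000, 0.423760) = 0.071515
  k3 = f(1.220000, 0.415733) = 0.067341
  k4 = f(1.440000, 0.429630) = 0.016048
  u ← 0.400000 + (0.44/6)·(k1 + 2k2 + 2k3 + k4) = 0.429462
u(1.44) ≈ 0.4295

0.4295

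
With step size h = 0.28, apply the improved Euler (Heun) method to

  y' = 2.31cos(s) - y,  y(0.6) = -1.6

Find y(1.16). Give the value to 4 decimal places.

-0.3424

Heun: k1 = f(s_n, y_n); k2 = f(s_n + h, y_n + h·k1); y_{n+1} = y_n + (h/2)·(k1 + k2).
s=0.600000, y=-1.600000:
  k1 = f(0.600000, -1.600000) = 3.506525
  k2 = f(0.880000, -0.618173) = 2.089992
  y ← -1.600000 + (0.28/2)·(3.506525 + 2.089992) = -0.816488
s=0.880000, y=-0.816488:
  k1 = f(0.880000, -0.816488) = 2.288307
  k2 = f(1.160000, -0.175762) = 1.098236
  y ← -0.816488 + (0.28/2)·(2.288307 + 1.098236) = -0.342372
y(1.16) ≈ -0.3424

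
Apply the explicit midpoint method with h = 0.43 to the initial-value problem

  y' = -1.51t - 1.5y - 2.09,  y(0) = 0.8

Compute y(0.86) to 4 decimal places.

-1.1054

Midpoint: k1 = f(t_n, y_n); k2 = f(t_n + h/2, y_n + (h/2)·k1); y_{n+1} = y_n + h·k2.
t=0.000000, y=0.800000:
  k1 = f(0.000000, 0.800000) = -3.290000
  k2 = f(0.215000, 0.092650) = -2.553625
  y ← 0.800000 + 0.43·(-2.553625) = -0.298059
t=0.430000, y=-0.298059:
  k1 = f(0.430000, -0.298059) = -2.292212
  k2 = f(0.645000, -0.790884) = -1.877624
  y ← -0.298059 + 0.43·(-1.877624) = -1.105437
y(0.86) ≈ -1.1054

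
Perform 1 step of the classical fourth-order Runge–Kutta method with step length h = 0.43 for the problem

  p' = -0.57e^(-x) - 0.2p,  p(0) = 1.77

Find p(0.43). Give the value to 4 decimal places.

RK4: k1 = f(x_n, p_n); k2 = f(x_n + h/2, p_n + (h/2)·k1); k3 = f(x_n + h/2, p_n + (h/2)·k2); k4 = f(x_n + h, p_n + h·k3); p_{n+1} = p_n + (h/6)·(k1 + 2k2 + 2k3 + k4).
x=0.000000, p=1.770000:
  k1 = f(0.000000, 1.770000) = -0.924000
  k2 = f(0.215000, 1.571340) = -0.773997
  k3 = f(0.215000, 1.603591) = -0.780447
  k4 = f(0.430000, 1.434408) = -0.657672
  p ← 1.770000 + (0.43/6)·(k1 + 2k2 + 2k3 + k4) = 1.433843
p(0.43) ≈ 1.4338

1.4338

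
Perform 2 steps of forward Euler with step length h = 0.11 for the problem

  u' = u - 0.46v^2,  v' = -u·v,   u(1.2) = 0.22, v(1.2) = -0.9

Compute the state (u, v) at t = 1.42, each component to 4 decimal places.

Euler on (u,v): u_{n+1} = u_n + h·u', v_{n+1} = v_n + h·v'.
1.200000: (0.220000, -0.900000); f=(-0.152600, 0.198000) → (0.203214, -0.878220)
1.310000: (0.203214, -0.878220); f=(-0.151570, 0.178467) → (0.186541, -0.858589)
(u(1.42), v(1.42)) ≈ (0.1865, -0.8586)

0.1865, -0.8586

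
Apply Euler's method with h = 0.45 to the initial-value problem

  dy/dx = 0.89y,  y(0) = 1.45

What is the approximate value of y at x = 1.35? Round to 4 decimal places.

Euler: y_{n+1} = y_n + h·f(x_n, y_n).
x=0.000000, y=1.450000: f=1.290500 → y ← 1.450000 + 0.45·1.290500 = 2.030725
x=0.450000, y=2.030725: f=1.807345 → y ← 2.030725 + 0.45·1.807345 = 2.844030
x=0.900000, y=2.844030: f=2.531187 → y ← 2.844030 + 0.45·2.531187 = 3.983065
y(1.35) ≈ 3.9831

3.9831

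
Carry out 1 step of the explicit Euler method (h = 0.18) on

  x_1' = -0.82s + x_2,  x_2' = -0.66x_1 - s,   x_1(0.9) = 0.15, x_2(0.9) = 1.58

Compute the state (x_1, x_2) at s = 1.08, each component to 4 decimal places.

0.3016, 1.4002

Euler on (x_1,x_2): x_1_{n+1} = x_1_n + h·x_1', x_2_{n+1} = x_2_n + h·x_2'.
0.900000: (0.150000, 1.580000); f=(0.842000, -0.999000) → (0.301560, 1.400180)
(x_1(1.08), x_2(1.08)) ≈ (0.3016, 1.4002)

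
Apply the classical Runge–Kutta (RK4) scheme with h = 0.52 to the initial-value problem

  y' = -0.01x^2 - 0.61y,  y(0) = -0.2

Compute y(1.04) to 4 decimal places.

RK4: k1 = f(x_n, y_n); k2 = f(x_n + h/2, y_n + (h/2)·k1); k3 = f(x_n + h/2, y_n + (h/2)·k2); k4 = f(x_n + h, y_n + h·k3); y_{n+1} = y_n + (h/6)·(k1 + 2k2 + 2k3 + k4).
x=0.000000, y=-0.200000:
  k1 = f(0.000000, -0.200000) = 0.122000
  k2 = f(0.260000, -0.168280) = 0.101975
  k3 = f(0.260000, -0.173487) = 0.105151
  k4 = f(0.520000, -0.145322) = 0.085942
  y ← -0.200000 + (0.52/6)·(k1 + 2k2 + 2k3 + k4) = -0.146077
x=0.520000, y=-0.146077:
  k1 = f(0.520000, -0.146077) = 0.086403
  k2 = f(0.780000, -0.123612) = 0.069319
  k3 = f(0.780000, -0.128054) = 0.072029
  k4 = f(1.040000, -0.108622) = 0.055443
  y ← -0.146077 + (0.52/6)·(k1 + 2k2 + 2k3 + k4) = -0.109283
y(1.04) ≈ -0.1093

-0.1093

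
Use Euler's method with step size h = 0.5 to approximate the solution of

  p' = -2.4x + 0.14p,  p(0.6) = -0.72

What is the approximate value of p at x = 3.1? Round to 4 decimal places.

-11.5853

Euler: p_{n+1} = p_n + h·f(x_n, p_n).
x=0.600000, p=-0.720000: f=-1.540800 → p ← -0.720000 + 0.5·(-1.540800) = -1.490400
x=1.100000, p=-1.490400: f=-2.848656 → p ← -1.490400 + 0.5·(-2.848656) = -2.914728
x=1.600000, p=-2.914728: f=-4.248062 → p ← -2.914728 + 0.5·(-4.248062) = -5.038759
x=2.100000, p=-5.038759: f=-5.745426 → p ← -5.038759 + 0.5·(-5.745426) = -7.911472
x=2.600000, p=-7.911472: f=-7.347606 → p ← -7.911472 + 0.5·(-7.347606) = -11.585275
p(3.1) ≈ -11.5853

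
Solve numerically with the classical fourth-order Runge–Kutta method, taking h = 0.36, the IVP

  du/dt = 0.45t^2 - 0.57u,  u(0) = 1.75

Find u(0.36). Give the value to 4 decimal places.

RK4: k1 = f(t_n, u_n); k2 = f(t_n + h/2, u_n + (h/2)·k1); k3 = f(t_n + h/2, u_n + (h/2)·k2); k4 = f(t_n + h, u_n + h·k3); u_{n+1} = u_n + (h/6)·(k1 + 2k2 + 2k3 + k4).
t=0.000000, u=1.750000:
  k1 = f(0.000000, 1.750000) = -0.997500
  k2 = f(0.180000, 1.570450) = -0.880576
  k3 = f(0.180000, 1.591496) = -0.892573
  k4 = f(0.360000, 1.428674) = -0.756024
  u ← 1.750000 + (0.36/6)·(k1 + 2k2 + 2k3 + k4) = 1.432011
u(0.36) ≈ 1.4320

1.4320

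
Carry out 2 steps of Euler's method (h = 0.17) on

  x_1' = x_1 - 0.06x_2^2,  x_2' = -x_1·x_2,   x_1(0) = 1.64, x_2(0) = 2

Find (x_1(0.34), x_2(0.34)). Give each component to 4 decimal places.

Euler on (x_1,x_2): x_1_{n+1} = x_1_n + h·x_1', x_2_{n+1} = x_2_n + h·x_2'.
0.000000: (1.640000, 2.000000); f=(1.400000, -3.280000) → (1.878000, 1.442400)
0.170000: (1.878000, 1.442400); f=(1.753169, -2.708827) → (2.176039, 0.981899)
(x_1(0.34), x_2(0.34)) ≈ (2.1760, 0.9819)

2.1760, 0.9819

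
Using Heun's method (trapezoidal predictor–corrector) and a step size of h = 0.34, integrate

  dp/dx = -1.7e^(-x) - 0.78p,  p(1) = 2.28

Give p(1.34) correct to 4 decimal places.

1.6017

Heun: k1 = f(x_n, p_n); k2 = f(x_n + h, p_n + h·k1); p_{n+1} = p_n + (h/2)·(k1 + k2).
x=1.000000, p=2.280000:
  k1 = f(1.000000, 2.280000) = -2.403795
  k2 = f(1.340000, 1.462710) = -1.586051
  p ← 2.280000 + (0.34/2)·(-2.403795 + (-1.586051)) = 1.601726
p(1.34) ≈ 1.6017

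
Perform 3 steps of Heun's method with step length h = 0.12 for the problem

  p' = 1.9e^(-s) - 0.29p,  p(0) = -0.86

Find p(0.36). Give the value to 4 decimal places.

-0.2309

Heun: k1 = f(s_n, p_n); k2 = f(s_n + h, p_n + h·k1); p_{n+1} = p_n + (h/2)·(k1 + k2).
s=0.000000, p=-0.860000:
  k1 = f(0.000000, -0.860000) = 2.149400
  k2 = f(0.120000, -0.602072) = 1.859750
  p ← -0.860000 + (0.12/2)·(2.149400 + 1.859750) = -0.619451
s=0.120000, p=-0.619451:
  k1 = f(0.120000, -0.619451) = 1.864790
  k2 = f(0.240000, -0.395676) = 1.609339
  p ← -0.619451 + (0.12/2)·(1.864790 + 1.609339) = -0.411003
s=0.240000, p=-0.411003:
  k1 = f(0.240000, -0.411003) = 1.613784
  k2 = f(0.360000, -0.217349) = 1.388616
  p ← -0.411003 + (0.12/2)·(1.613784 + 1.388616) = -0.230859
p(0.36) ≈ -0.2309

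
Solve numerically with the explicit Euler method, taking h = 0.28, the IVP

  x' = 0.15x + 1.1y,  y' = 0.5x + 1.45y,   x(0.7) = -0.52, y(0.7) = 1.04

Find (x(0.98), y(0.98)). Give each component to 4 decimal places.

Euler on (x,y): x_{n+1} = x_n + h·x', y_{n+1} = y_n + h·y'.
0.700000: (-0.520000, 1.040000); f=(1.066000, 1.248000) → (-0.221520, 1.389440)
(x(0.98), y(0.98)) ≈ (-0.2215, 1.3894)

-0.2215, 1.3894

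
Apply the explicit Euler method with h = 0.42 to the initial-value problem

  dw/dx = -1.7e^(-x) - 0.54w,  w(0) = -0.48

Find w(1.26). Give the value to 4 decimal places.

-1.3197

Euler: w_{n+1} = w_n + h·f(x_n, w_n).
x=0.000000, w=-0.480000: f=-1.440800 → w ← -0.480000 + 0.42·(-1.440800) = -1.085136
x=0.420000, w=-1.085136: f=-0.531006 → w ← -1.085136 + 0.42·(-0.531006) = -1.308159
x=0.840000, w=-1.308159: f=-0.027502 → w ← -1.308159 + 0.42·(-0.027502) = -1.319710
w(1.26) ≈ -1.3197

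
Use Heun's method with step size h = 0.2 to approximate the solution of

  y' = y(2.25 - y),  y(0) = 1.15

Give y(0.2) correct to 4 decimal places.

1.3953

Heun: k1 = f(x_n, y_n); k2 = f(x_n + h, y_n + h·k1); y_{n+1} = y_n + (h/2)·(k1 + k2).
x=0.000000, y=1.150000:
  k1 = f(0.000000, 1.150000) = 1.265000
  k2 = f(0.200000, 1.403000) = 1.188341
  y ← 1.150000 + (0.2/2)·(1.265000 + 1.188341) = 1.395334
y(0.2) ≈ 1.3953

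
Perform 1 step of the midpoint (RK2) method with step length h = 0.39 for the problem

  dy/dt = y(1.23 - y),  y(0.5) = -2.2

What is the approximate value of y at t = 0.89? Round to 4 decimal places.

-9.2183

Midpoint: k1 = f(t_n, y_n); k2 = f(t_n + h/2, y_n + (h/2)·k1); y_{n+1} = y_n + h·k2.
t=0.500000, y=-2.200000:
  k1 = f(0.500000, -2.200000) = -7.546000
  k2 = f(0.695000, -3.671470) = -17.995600
  y ← -2.200000 + 0.39·(-17.995600) = -9.218284
y(0.89) ≈ -9.2183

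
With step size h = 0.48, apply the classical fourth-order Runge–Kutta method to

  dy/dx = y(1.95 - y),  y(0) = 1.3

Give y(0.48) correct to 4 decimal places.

1.6298

RK4: k1 = f(x_n, y_n); k2 = f(x_n + h/2, y_n + (h/2)·k1); k3 = f(x_n + h/2, y_n + (h/2)·k2); k4 = f(x_n + h, y_n + h·k3); y_{n+1} = y_n + (h/6)·(k1 + 2k2 + 2k3 + k4).
x=0.000000, y=1.300000:
  k1 = f(0.000000, 1.300000) = 0.845000
  k2 = f(0.240000, 1.502800) = 0.672052
  k3 = f(0.240000, 1.461293) = 0.714145
  k4 = f(0.480000, 1.642789) = 0.504682
  y ← 1.300000 + (0.48/6)·(k1 + 2k2 + 2k3 + k4) = 1.629766
y(0.48) ≈ 1.6298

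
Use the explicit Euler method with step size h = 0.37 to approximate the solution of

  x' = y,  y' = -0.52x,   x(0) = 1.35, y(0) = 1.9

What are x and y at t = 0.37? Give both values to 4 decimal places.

2.0530, 1.6403

Euler on (x,y): x_{n+1} = x_n + h·x', y_{n+1} = y_n + h·y'.
0.000000: (1.350000, 1.900000); f=(1.900000, -0.702000) → (2.053000, 1.640260)
(x(0.37), y(0.37)) ≈ (2.0530, 1.6403)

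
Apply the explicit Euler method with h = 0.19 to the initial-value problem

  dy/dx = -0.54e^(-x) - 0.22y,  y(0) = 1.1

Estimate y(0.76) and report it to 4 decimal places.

Euler: y_{n+1} = y_n + h·f(x_n, y_n).
x=0.000000, y=1.100000: f=-0.782000 → y ← 1.100000 + 0.19·(-0.782000) = 0.951420
x=0.190000, y=0.951420: f=-0.655870 → y ← 0.951420 + 0.19·(-0.655870) = 0.826805
x=0.380000, y=0.826805: f=-0.551182 → y ← 0.826805 + 0.19·(-0.551182) = 0.722080
x=0.570000, y=0.722080: f=-0.464241 → y ← 0.722080 + 0.19·(-0.464241) = 0.633874
y(0.76) ≈ 0.6339

0.6339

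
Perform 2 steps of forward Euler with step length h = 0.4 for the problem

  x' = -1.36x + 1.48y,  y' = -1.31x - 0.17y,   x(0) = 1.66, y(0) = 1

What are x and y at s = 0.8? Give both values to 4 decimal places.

Euler on (x,y): x_{n+1} = x_n + h·x', y_{n+1} = y_n + h·y'.
0.000000: (1.660000, 1.000000); f=(-0.777600, -2.344600) → (1.348960, 0.062160)
0.400000: (1.348960, 0.062160); f=(-1.742589, -1.777705) → (0.651924, -0.648922)
(x(0.8), y(0.8)) ≈ (0.6519, -0.6489)

0.6519, -0.6489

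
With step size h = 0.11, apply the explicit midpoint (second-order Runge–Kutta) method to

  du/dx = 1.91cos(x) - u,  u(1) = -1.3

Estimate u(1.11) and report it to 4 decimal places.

Midpoint: k1 = f(x_n, u_n); k2 = f(x_n + h/2, u_n + (h/2)·k1); u_{n+1} = u_n + h·k2.
x=1.000000, u=-1.300000:
  k1 = f(1.000000, -1.300000) = 2.331977
  k2 = f(1.055000, -1.171741) = 2.113806
  u ← -1.300000 + 0.11·2.113806 = -1.067481
u(1.11) ≈ -1.0675

-1.0675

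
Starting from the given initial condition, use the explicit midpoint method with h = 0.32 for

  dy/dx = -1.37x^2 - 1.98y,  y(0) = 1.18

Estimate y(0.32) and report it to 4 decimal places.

0.6580

Midpoint: k1 = f(x_n, y_n); k2 = f(x_n + h/2, y_n + (h/2)·k1); y_{n+1} = y_n + h·k2.
x=0.000000, y=1.180000:
  k1 = f(0.000000, 1.180000) = -2.336400
  k2 = f(0.160000, 0.806176) = -1.631300
  y ← 1.180000 + 0.32·(-1.631300) = 0.657984
y(0.32) ≈ 0.6580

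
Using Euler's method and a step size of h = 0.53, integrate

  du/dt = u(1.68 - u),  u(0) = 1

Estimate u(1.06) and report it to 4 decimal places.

1.5908

Euler: u_{n+1} = u_n + h·f(t_n, u_n).
t=0.000000, u=1.000000: f=0.680000 → u ← 1.000000 + 0.53·0.680000 = 1.360400
t=0.530000, u=1.360400: f=0.434784 → u ← 1.360400 + 0.53·0.434784 = 1.590835
u(1.06) ≈ 1.5908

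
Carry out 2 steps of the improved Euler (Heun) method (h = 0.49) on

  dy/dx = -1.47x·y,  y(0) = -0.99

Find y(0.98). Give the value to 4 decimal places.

-0.4852

Heun: k1 = f(x_n, y_n); k2 = f(x_n + h, y_n + h·k1); y_{n+1} = y_n + (h/2)·(k1 + k2).
x=0.000000, y=-0.990000:
  k1 = f(0.000000, -0.990000) = 0.000000
  k2 = f(0.490000, -0.990000) = 0.713097
  y ← -0.990000 + (0.49/2)·(0.000000 + 0.713097) = -0.815291
x=0.490000, y=-0.815291:
  k1 = f(0.490000, -0.815291) = 0.587254
  k2 = f(0.980000, -0.527537) = 0.759969
  y ← -0.815291 + (0.49/2)·(0.587254 + 0.759969) = -0.485221
y(0.98) ≈ -0.4852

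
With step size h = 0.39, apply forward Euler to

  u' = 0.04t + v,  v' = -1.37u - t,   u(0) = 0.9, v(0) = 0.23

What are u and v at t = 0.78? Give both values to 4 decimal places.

Euler on (u,v): u_{n+1} = u_n + h·u', v_{n+1} = v_n + h·v'.
0.000000: (0.900000, 0.230000); f=(0.230000, -1.233000) → (0.989700, -0.250870)
0.390000: (0.989700, -0.250870); f=(-0.235270, -1.745889) → (0.897945, -0.931767)
(u(0.78), v(0.78)) ≈ (0.8979, -0.9318)

0.8979, -0.9318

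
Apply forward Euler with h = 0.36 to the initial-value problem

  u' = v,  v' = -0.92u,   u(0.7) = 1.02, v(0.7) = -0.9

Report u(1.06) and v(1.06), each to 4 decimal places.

0.6960, -1.2378

Euler on (u,v): u_{n+1} = u_n + h·u', v_{n+1} = v_n + h·v'.
0.700000: (1.020000, -0.900000); f=(-0.900000, -0.938400) → (0.696000, -1.237824)
(u(1.06), v(1.06)) ≈ (0.6960, -1.2378)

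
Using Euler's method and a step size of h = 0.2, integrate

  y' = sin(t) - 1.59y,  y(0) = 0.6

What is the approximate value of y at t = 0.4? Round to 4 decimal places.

Euler: y_{n+1} = y_n + h·f(t_n, y_n).
t=0.000000, y=0.600000: f=-0.954000 → y ← 0.600000 + 0.2·(-0.954000) = 0.409200
t=0.200000, y=0.409200: f=-0.451959 → y ← 0.409200 + 0.2·(-0.451959) = 0.318808
y(0.4) ≈ 0.3188

0.3188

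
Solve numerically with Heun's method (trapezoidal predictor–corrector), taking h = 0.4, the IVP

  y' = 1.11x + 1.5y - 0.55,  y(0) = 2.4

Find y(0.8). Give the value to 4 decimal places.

Heun: k1 = f(x_n, y_n); k2 = f(x_n + h, y_n + h·k1); y_{n+1} = y_n + (h/2)·(k1 + k2).
x=0.000000, y=2.400000:
  k1 = f(0.000000, 2.400000) = 3.050000
  k2 = f(0.400000, 3.620000) = 5.324000
  y ← 2.400000 + (0.4/2)·(3.050000 + 5.324000) = 4.074800
x=0.400000, y=4.074800:
  k1 = f(0.400000, 4.074800) = 6.006200
  k2 = f(0.800000, 6.477280) = 10.053920
  y ← 4.074800 + (0.4/2)·(6.006200 + 10.053920) = 7.286824
y(0.8) ≈ 7.2868

7.2868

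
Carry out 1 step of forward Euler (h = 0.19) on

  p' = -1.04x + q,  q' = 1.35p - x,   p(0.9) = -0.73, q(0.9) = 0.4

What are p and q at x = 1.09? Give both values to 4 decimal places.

Euler on (p,q): p_{n+1} = p_n + h·p', q_{n+1} = q_n + h·q'.
0.900000: (-0.730000, 0.400000); f=(-0.536000, -1.885500) → (-0.831840, 0.041755)
(p(1.09), q(1.09)) ≈ (-0.8318, 0.0418)

-0.8318, 0.0418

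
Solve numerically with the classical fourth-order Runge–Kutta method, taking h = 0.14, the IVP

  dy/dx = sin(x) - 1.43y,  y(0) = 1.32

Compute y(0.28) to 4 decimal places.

0.9187

RK4: k1 = f(x_n, y_n); k2 = f(x_n + h/2, y_n + (h/2)·k1); k3 = f(x_n + h/2, y_n + (h/2)·k2); k4 = f(x_n + h, y_n + h·k3); y_{n+1} = y_n + (h/6)·(k1 + 2k2 + 2k3 + k4).
x=0.000000, y=1.320000:
  k1 = f(0.000000, 1.320000) = -1.887600
  k2 = f(0.070000, 1.187868) = -1.628708
  k3 = f(0.070000, 1.205990) = -1.654623
  k4 = f(0.140000, 1.088353) = -1.416801
  y ← 1.320000 + (0.14/6)·(k1 + 2k2 + 2k3 + k4) = 1.089675
x=0.140000, y=1.089675:
  k1 = f(0.140000, 1.089675) = -1.418692
  k2 = f(0.210000, 0.990367) = -1.207764
  k3 = f(0.210000, 1.005132) = -1.228878
  k4 = f(0.280000, 0.917632) = -1.035858
  y ← 1.089675 + (0.14/6)·(k1 + 2k2 + 2k3 + k4) = 0.918692
y(0.28) ≈ 0.9187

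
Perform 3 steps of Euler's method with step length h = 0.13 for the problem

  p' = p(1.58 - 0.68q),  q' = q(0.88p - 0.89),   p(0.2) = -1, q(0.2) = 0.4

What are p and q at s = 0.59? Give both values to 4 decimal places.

Euler on (p,q): p_{n+1} = p_n + h·p', q_{n+1} = q_n + h·q'.
0.200000: (-1.000000, 0.400000); f=(-1.308000, -0.708000) → (-1.170040, 0.307960)
0.330000: (-1.170040, 0.307960); f=(-1.603642, -0.591171) → (-1.378513, 0.231108)
0.460000: (-1.378513, 0.231108); f=(-1.961413, -0.486041) → (-1.633497, 0.167922)
(p(0.59), q(0.59)) ≈ (-1.6335, 0.1679)

-1.6335, 0.1679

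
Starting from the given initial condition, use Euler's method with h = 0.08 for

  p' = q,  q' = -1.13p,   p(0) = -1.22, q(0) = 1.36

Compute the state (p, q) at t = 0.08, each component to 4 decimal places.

Euler on (p,q): p_{n+1} = p_n + h·p', q_{n+1} = q_n + h·q'.
0.000000: (-1.220000, 1.360000); f=(1.360000, 1.378600) → (-1.111200, 1.470288)
(p(0.08), q(0.08)) ≈ (-1.1112, 1.4703)

-1.1112, 1.4703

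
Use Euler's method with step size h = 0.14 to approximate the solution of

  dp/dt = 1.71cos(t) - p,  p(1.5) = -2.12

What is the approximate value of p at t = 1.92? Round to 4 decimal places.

-1.3999

Euler: p_{n+1} = p_n + h·f(t_n, p_n).
t=1.500000, p=-2.120000: f=2.240961 → p ← -2.120000 + 0.14·2.240961 = -1.806266
t=1.640000, p=-1.806266: f=1.688022 → p ← -1.806266 + 0.14·1.688022 = -1.569942
t=1.780000, p=-1.569942: f=1.214808 → p ← -1.569942 + 0.14·1.214808 = -1.399869
p(1.92) ≈ -1.3999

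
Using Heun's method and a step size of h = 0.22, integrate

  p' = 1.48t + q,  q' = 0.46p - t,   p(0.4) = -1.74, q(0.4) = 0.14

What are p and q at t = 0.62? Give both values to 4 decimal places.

-1.5722, -0.1401

Heun on (p,q): k1 = f(t_n, state_n); k2 = f(t_n + h, state_n + h·k1); state_{n+1} = state_n + (h/2)·(k1 + k2).
0.400000: (-1.740000, 0.140000)
  k1 = (0.732000, -1.200400)
  predictor → (-1.578960, -0.124088)
  k2 = (0.793512, -1.346322)
  → (-1.572194, -0.140139)
(p(0.62), q(0.62)) ≈ (-1.5722, -0.1401)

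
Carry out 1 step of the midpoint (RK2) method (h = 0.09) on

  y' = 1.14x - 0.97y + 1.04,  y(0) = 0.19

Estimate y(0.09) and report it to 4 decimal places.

Midpoint: k1 = f(x_n, y_n); k2 = f(x_n + h/2, y_n + (h/2)·k1); y_{n+1} = y_n + h·k2.
x=0.000000, y=0.190000:
  k1 = f(0.000000, 0.190000) = 0.855700
  k2 = f(0.045000, 0.228507) = 0.869649
  y ← 0.190000 + 0.09·0.869649 = 0.268268
y(0.09) ≈ 0.2683

0.2683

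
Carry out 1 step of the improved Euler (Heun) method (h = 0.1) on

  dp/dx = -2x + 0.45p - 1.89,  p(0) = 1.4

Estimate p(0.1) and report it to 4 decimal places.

Heun: k1 = f(x_n, p_n); k2 = f(x_n + h, p_n + h·k1); p_{n+1} = p_n + (h/2)·(k1 + k2).
x=0.000000, p=1.400000:
  k1 = f(0.000000, 1.400000) = -1.260000
  k2 = f(0.100000, 1.274000) = -1.516700
  p ← 1.400000 + (0.1/2)·(-1.260000 + (-1.516700)) = 1.261165
p(0.1) ≈ 1.2612

1.2612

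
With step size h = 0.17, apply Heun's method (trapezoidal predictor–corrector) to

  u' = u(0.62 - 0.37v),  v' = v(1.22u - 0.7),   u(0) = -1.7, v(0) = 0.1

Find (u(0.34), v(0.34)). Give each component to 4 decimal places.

Heun on (u,v): k1 = f(t_n, state_n); k2 = f(t_n + h, state_n + h·k1); state_{n+1} = state_n + (h/2)·(k1 + k2).
0.000000: (-1.700000, 0.100000)
  k1 = (-0.991100, -0.277400)
  predictor → (-1.868487, 0.052842)
  k2 = (-1.121930, -0.157446)
  → (-1.879608, 0.063038)
0.170000: (-1.879608, 0.063038)
  k1 = (-1.121517, -0.188681)
  predictor → (-2.070265, 0.030962)
  k2 = (-1.259847, -0.099876)
  → (-2.082023, 0.038511)
(u(0.34), v(0.34)) ≈ (-2.0820, 0.0385)

-2.0820, 0.0385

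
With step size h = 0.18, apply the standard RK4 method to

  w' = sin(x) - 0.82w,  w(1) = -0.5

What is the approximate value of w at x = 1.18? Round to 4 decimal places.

-0.2830

RK4: k1 = f(x_n, w_n); k2 = f(x_n + h/2, w_n + (h/2)·k1); k3 = f(x_n + h/2, w_n + (h/2)·k2); k4 = f(x_n + h, w_n + h·k3); w_{n+1} = w_n + (h/6)·(k1 + 2k2 + 2k3 + k4).
x=1.000000, w=-0.500000:
  k1 = f(1.000000, -0.500000) = 1.251471
  k2 = f(1.090000, -0.387368) = 1.204268
  k3 = f(1.090000, -0.391616) = 1.207752
  k4 = f(1.180000, -0.282605) = 1.156342
  w ← -0.500000 + (0.18/6)·(k1 + 2k2 + 2k3 + k4) = -0.283044
w(1.18) ≈ -0.2830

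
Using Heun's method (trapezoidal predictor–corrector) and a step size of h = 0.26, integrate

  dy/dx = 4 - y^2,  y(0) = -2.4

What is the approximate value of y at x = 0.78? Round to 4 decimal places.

Heun: k1 = f(x_n, y_n); k2 = f(x_n + h, y_n + h·k1); y_{n+1} = y_n + (h/2)·(k1 + k2).
x=0.000000, y=-2.400000:
  k1 = f(0.000000, -2.400000) = -1.760000
  k2 = f(0.260000, -2.857600) = -4.165878
  y ← -2.400000 + (0.26/2)·(-1.760000 + (-4.165878)) = -3.170364
x=0.260000, y=-3.170364:
  k1 = f(0.260000, -3.170364) = -6.051209
  k2 = f(0.520000, -4.743678) = -18.502484
  y ← -3.170364 + (0.26/2)·(-6.051209 + (-18.502484)) = -6.362344
x=0.520000, y=-6.362344:
  k1 = f(0.520000, -6.362344) = -36.479423
  k2 = f(0.780000, -15.846994) = -247.127226
  y ← -6.362344 + (0.26/2)·(-36.479423 + (-247.127226)) = -43.231209
y(0.78) ≈ -43.2312

-43.2312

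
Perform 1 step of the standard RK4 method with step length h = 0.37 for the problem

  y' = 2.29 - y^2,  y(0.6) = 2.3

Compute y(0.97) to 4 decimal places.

1.7455

RK4: k1 = f(t_n, y_n); k2 = f(t_n + h/2, y_n + (h/2)·k1); k3 = f(t_n + h/2, y_n + (h/2)·k2); k4 = f(t_n + h, y_n + h·k3); y_{n+1} = y_n + (h/6)·(k1 + 2k2 + 2k3 + k4).
t=0.600000, y=2.300000:
  k1 = f(0.600000, 2.300000) = -3.000000
  k2 = f(0.785000, 1.745000) = -0.755025
  k3 = f(0.785000, 2.160320) = -2.376984
  k4 = f(0.970000, 1.420516) = 0.272135
  y ← 2.300000 + (0.37/6)·(k1 + 2k2 + 2k3 + k4) = 1.745501
y(0.97) ≈ 1.7455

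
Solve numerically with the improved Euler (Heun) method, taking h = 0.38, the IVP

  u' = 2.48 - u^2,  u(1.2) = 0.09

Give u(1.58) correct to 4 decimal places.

Heun: k1 = f(x_n, u_n); k2 = f(x_n + h, u_n + h·k1); u_{n+1} = u_n + (h/2)·(k1 + k2).
x=1.200000, u=0.090000:
  k1 = f(1.200000, 0.090000) = 2.471900
  k2 = f(1.580000, 1.029322) = 1.420496
  u ← 0.090000 + (0.38/2)·(2.471900 + 1.420496) = 0.829555
u(1.58) ≈ 0.8296

0.8296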